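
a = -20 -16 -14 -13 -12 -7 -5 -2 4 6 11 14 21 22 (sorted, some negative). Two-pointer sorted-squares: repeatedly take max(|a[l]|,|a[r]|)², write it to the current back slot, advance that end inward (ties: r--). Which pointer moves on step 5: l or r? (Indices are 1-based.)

[1,14] |-20|<=|22| out[14]=484 → r--
[1,13] |-20|<=|21| out[13]=441 → r--
[1,12] |-20|>|14| out[12]=400 → l++
[2,12] |-16|>|14| out[11]=256 → l++
[3,12] |-14|<=|14| out[10]=196 → r--

r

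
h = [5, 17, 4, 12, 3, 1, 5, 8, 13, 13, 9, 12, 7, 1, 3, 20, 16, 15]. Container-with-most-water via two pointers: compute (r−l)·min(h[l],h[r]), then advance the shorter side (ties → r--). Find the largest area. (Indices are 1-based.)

max area = 240

[1,18] min(5,15)*17=85 best=85 * → l++
[2,18] min(17,15)*16=240 best=240 * → r--
[2,17] min(17,16)*15=240 best=240 → r--
[2,16] min(17,20)*14=238 best=240 → l++
[3,16] min(4,20)*13=52 best=240 → l++
[4,16] min(12,20)*12=144 best=240 → l++
[5,16] min(3,20)*11=33 best=240 → l++
[6,16] min(1,20)*10=10 best=240 → l++
[7,16] min(5,20)*9=45 best=240 → l++
[8,16] min(8,20)*8=64 best=240 → l++
[9,16] min(13,20)*7=91 best=240 → l++
[10,16] min(13,20)*6=78 best=240 → l++
[11,16] min(9,20)*5=45 best=240 → l++
[12,16] min(12,20)*4=48 best=240 → l++
[13,16] min(7,20)*3=21 best=240 → l++
[14,16] min(1,20)*2=2 best=240 → l++
[15,16] min(3,20)*1=3 best=240 → l++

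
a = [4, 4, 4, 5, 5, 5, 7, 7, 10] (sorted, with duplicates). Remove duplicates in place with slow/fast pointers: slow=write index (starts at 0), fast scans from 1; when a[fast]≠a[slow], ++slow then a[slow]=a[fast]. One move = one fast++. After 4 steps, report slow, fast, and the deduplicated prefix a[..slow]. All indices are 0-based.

(s=0,f=1) a[fast]=4=a[slow] dup → fast++
(s=0,f=2) a[fast]=4=a[slow] dup → fast++
(s=0,f=3) a[fast]=5≠a[slow]=4 write a[1]=5 → slow++,fast++
(s=1,f=4) a[fast]=5=a[slow] dup → fast++

slow=1, fast=5, prefix=[4, 5]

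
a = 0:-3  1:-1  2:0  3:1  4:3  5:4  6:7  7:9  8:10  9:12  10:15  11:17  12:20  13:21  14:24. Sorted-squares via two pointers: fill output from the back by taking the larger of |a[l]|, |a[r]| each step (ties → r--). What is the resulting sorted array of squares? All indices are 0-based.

[0,14] |-3|<=|24| out[14]=576 → r--
[0,13] |-3|<=|21| out[13]=441 → r--
[0,12] |-3|<=|20| out[12]=400 → r--
[0,11] |-3|<=|17| out[11]=289 → r--
[0,10] |-3|<=|15| out[10]=225 → r--
[0,9] |-3|<=|12| out[9]=144 → r--
[0,8] |-3|<=|10| out[8]=100 → r--
[0,7] |-3|<=|9| out[7]=81 → r--
[0,6] |-3|<=|7| out[6]=49 → r--
[0,5] |-3|<=|4| out[5]=16 → r--
[0,4] |-3|<=|3| out[4]=9 → r--
[0,3] |-3|>|1| out[3]=9 → l++
[1,3] |-1|<=|1| out[2]=1 → r--
[1,2] |-1|>|0| out[1]=1 → l++
[2,2] |0|<=|0| out[0]=0 → r--

[0, 1, 1, 9, 9, 16, 49, 81, 100, 144, 225, 289, 400, 441, 576]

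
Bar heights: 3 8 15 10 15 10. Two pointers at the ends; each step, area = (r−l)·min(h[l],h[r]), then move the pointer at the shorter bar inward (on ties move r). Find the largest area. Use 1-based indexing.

[1,6] min(3,10)*5=15 best=15 * → l++
[2,6] min(8,10)*4=32 best=32 * → l++
[3,6] min(15,10)*3=30 best=32 → r--
[3,5] min(15,15)*2=30 best=32 → r--
[3,4] min(15,10)*1=10 best=32 → r--

max area = 32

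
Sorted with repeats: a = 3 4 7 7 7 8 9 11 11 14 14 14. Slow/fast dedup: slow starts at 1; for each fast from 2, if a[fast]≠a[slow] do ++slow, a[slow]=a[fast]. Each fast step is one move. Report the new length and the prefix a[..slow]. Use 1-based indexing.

length 7; prefix = [3, 4, 7, 8, 9, 11, 14]

slow=1 fast=2: a[fast]=4≠a[slow]=3 write a[2]=4, slow++,fast++
slow=2 fast=3: a[fast]=7≠a[slow]=4 write a[3]=7, slow++,fast++
slow=3 fast=4: a[fast]=7=a[slow] dup, fast++
slow=3 fast=5: a[fast]=7=a[slow] dup, fast++
slow=3 fast=6: a[fast]=8≠a[slow]=7 write a[4]=8, slow++,fast++
slow=4 fast=7: a[fast]=9≠a[slow]=8 write a[5]=9, slow++,fast++
slow=5 fast=8: a[fast]=11≠a[slow]=9 write a[6]=11, slow++,fast++
slow=6 fast=9: a[fast]=11=a[slow] dup, fast++
slow=6 fast=10: a[fast]=14≠a[slow]=11 write a[7]=14, slow++,fast++
slow=7 fast=11: a[fast]=14=a[slow] dup, fast++
slow=7 fast=12: a[fast]=14=a[slow] dup, fast++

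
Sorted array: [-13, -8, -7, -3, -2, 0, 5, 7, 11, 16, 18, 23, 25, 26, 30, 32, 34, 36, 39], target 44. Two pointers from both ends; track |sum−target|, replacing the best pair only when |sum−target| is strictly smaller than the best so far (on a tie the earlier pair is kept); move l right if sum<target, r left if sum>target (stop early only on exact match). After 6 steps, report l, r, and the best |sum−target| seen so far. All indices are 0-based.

l=6, r=18, best |Δ|=5

l=0 r=18: -13+39=26 d=18 *, l++
l=1 r=18: -8+39=31 d=13 *, l++
l=2 r=18: -7+39=32 d=12 *, l++
l=3 r=18: -3+39=36 d=8 *, l++
l=4 r=18: -2+39=37 d=7 *, l++
l=5 r=18: 0+39=39 d=5 *, l++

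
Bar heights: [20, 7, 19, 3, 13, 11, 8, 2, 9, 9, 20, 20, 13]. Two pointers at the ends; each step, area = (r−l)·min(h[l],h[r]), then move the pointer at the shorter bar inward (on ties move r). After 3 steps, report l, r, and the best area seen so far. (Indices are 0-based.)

l=0, r=9, best area=220

l=0 r=12: min(20,13)*12=156 best=156 *, r--
l=0 r=11: min(20,20)*11=220 best=220 *, r--
l=0 r=10: min(20,20)*10=200 best=220, r--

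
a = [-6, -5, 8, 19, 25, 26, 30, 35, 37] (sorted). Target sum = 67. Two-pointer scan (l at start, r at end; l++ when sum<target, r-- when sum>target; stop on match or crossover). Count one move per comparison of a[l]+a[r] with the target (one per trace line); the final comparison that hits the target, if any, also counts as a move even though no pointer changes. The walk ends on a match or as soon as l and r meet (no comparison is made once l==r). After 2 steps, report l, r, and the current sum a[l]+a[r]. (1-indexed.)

l=3, r=9, sum=45

l=1 r=9: -6+37=31 <67, l++
l=2 r=9: -5+37=32 <67, l++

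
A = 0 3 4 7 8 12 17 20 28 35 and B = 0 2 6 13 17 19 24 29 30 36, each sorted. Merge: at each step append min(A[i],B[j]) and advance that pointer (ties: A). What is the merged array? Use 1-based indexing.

[0, 0, 2, 3, 4, 6, 7, 8, 12, 13, 17, 17, 19, 20, 24, 28, 29, 30, 35, 36]

[i=1,j=1] A[i]=0<=B[j]=0 take 0 → i++
[i=2,j=1] A[i]=3>B[j]=0 take 0 → j++
[i=2,j=2] A[i]=3>B[j]=2 take 2 → j++
[i=2,j=3] A[i]=3<=B[j]=6 take 3 → i++
[i=3,j=3] A[i]=4<=B[j]=6 take 4 → i++
[i=4,j=3] A[i]=7>B[j]=6 take 6 → j++
[i=4,j=4] A[i]=7<=B[j]=13 take 7 → i++
[i=5,j=4] A[i]=8<=B[j]=13 take 8 → i++
[i=6,j=4] A[i]=12<=B[j]=13 take 12 → i++
[i=7,j=4] A[i]=17>B[j]=13 take 13 → j++
[i=7,j=5] A[i]=17<=B[j]=17 take 17 → i++
[i=8,j=5] A[i]=20>B[j]=17 take 17 → j++
[i=8,j=6] A[i]=20>B[j]=19 take 19 → j++
[i=8,j=7] A[i]=20<=B[j]=24 take 20 → i++
[i=9,j=7] A[i]=28>B[j]=24 take 24 → j++
[i=9,j=8] A[i]=28<=B[j]=29 take 28 → i++
[i=10,j=8] A[i]=35>B[j]=29 take 29 → j++
[i=10,j=9] A[i]=35>B[j]=30 take 30 → j++
[i=10,j=10] A[i]=35<=B[j]=36 take 35 → i++
[i=11,j=10] A done, take B[j]=36 → j++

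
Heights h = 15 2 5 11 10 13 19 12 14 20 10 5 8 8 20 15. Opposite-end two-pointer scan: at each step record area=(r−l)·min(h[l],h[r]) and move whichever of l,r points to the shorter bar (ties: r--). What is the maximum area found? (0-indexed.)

l=0 r=15: min(15,15)*15=225 best=225 *, r--
l=0 r=14: min(15,20)*14=210 best=225, l++
l=1 r=14: min(2,20)*13=26 best=225, l++
l=2 r=14: min(5,20)*12=60 best=225, l++
l=3 r=14: min(11,20)*11=121 best=225, l++
l=4 r=14: min(10,20)*10=100 best=225, l++
l=5 r=14: min(13,20)*9=117 best=225, l++
l=6 r=14: min(19,20)*8=152 best=225, l++
l=7 r=14: min(12,20)*7=84 best=225, l++
l=8 r=14: min(14,20)*6=84 best=225, l++
l=9 r=14: min(20,20)*5=100 best=225, r--
l=9 r=13: min(20,8)*4=32 best=225, r--
l=9 r=12: min(20,8)*3=24 best=225, r--
l=9 r=11: min(20,5)*2=10 best=225, r--
l=9 r=10: min(20,10)*1=10 best=225, r--

max area = 225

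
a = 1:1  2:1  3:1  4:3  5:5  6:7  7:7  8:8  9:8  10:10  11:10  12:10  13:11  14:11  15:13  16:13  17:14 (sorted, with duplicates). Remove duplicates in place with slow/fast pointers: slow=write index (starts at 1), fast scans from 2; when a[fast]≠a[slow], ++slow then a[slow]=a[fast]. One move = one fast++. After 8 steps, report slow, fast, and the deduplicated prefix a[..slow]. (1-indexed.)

slow=5, fast=10, prefix=[1, 3, 5, 7, 8]

(s=1,f=2) a[fast]=1=a[slow] dup → fast++
(s=1,f=3) a[fast]=1=a[slow] dup → fast++
(s=1,f=4) a[fast]=3≠a[slow]=1 write a[2]=3 → slow++,fast++
(s=2,f=5) a[fast]=5≠a[slow]=3 write a[3]=5 → slow++,fast++
(s=3,f=6) a[fast]=7≠a[slow]=5 write a[4]=7 → slow++,fast++
(s=4,f=7) a[fast]=7=a[slow] dup → fast++
(s=4,f=8) a[fast]=8≠a[slow]=7 write a[5]=8 → slow++,fast++
(s=5,f=9) a[fast]=8=a[slow] dup → fast++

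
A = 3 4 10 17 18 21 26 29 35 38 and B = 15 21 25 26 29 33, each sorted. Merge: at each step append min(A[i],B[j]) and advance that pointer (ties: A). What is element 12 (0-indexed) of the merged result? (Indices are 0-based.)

i=0 j=0: A[i]=3<=B[j]=15 take 3, i++
i=1 j=0: A[i]=4<=B[j]=15 take 4, i++
i=2 j=0: A[i]=10<=B[j]=15 take 10, i++
i=3 j=0: A[i]=17>B[j]=15 take 15, j++
i=3 j=1: A[i]=17<=B[j]=21 take 17, i++
i=4 j=1: A[i]=18<=B[j]=21 take 18, i++
i=5 j=1: A[i]=21<=B[j]=21 take 21, i++
i=6 j=1: A[i]=26>B[j]=21 take 21, j++
i=6 j=2: A[i]=26>B[j]=25 take 25, j++
i=6 j=3: A[i]=26<=B[j]=26 take 26, i++
i=7 j=3: A[i]=29>B[j]=26 take 26, j++
i=7 j=4: A[i]=29<=B[j]=29 take 29, i++
i=8 j=4: A[i]=35>B[j]=29 take 29, j++
i=8 j=5: A[i]=35>B[j]=33 take 33, j++
i=8 j=6: B done, take A[i]=35, i++
i=9 j=6: B done, take A[i]=38, i++

merged[12] = 29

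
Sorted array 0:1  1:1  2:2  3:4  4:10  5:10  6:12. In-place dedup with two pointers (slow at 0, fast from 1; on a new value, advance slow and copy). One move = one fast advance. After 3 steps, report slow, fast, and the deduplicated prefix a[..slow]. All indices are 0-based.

(s=0,f=1) a[fast]=1=a[slow] dup → fast++
(s=0,f=2) a[fast]=2≠a[slow]=1 write a[1]=2 → slow++,fast++
(s=1,f=3) a[fast]=4≠a[slow]=2 write a[2]=4 → slow++,fast++

slow=2, fast=4, prefix=[1, 2, 4]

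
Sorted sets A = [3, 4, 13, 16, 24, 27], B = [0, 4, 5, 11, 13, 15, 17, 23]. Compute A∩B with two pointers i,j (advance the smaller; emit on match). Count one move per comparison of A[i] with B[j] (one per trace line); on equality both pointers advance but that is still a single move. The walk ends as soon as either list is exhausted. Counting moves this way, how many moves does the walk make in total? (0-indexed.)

i=0 j=0: 3>0, j++
i=0 j=1: 3<4, i++
i=1 j=1: 4==4 emit, i++,j++
i=2 j=2: 13>5, j++
i=2 j=3: 13>11, j++
i=2 j=4: 13==13 emit, i++,j++
i=3 j=5: 16>15, j++
i=3 j=6: 16<17, i++
i=4 j=6: 24>17, j++
i=4 j=7: 24>23, j++

10 moves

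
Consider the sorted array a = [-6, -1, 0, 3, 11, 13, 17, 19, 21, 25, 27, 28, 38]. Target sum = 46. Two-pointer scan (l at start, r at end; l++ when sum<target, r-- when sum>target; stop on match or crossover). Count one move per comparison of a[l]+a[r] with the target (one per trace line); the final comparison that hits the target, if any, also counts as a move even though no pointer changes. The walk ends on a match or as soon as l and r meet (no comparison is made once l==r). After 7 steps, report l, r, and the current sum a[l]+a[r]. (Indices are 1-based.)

[1,13] -6+38=32 <46 → l++
[2,13] -1+38=37 <46 → l++
[3,13] 0+38=38 <46 → l++
[4,13] 3+38=41 <46 → l++
[5,13] 11+38=49 >46 → r--
[5,12] 11+28=39 <46 → l++
[6,12] 13+28=41 <46 → l++

l=7, r=12, sum=45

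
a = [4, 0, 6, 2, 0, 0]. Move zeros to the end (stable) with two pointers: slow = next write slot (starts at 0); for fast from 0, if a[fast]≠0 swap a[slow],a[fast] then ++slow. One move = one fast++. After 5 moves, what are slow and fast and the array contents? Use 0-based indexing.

slow=3, fast=5, a=[4, 6, 2, 0, 0, 0]

(s=0,f=0) a[fast]=4≠0 swap→a[0]=4 → slow++,fast++
(s=1,f=1) a[fast]=0 → fast++
(s=1,f=2) a[fast]=6≠0 swap→a[1]=6 → slow++,fast++
(s=2,f=3) a[fast]=2≠0 swap→a[2]=2 → slow++,fast++
(s=3,f=4) a[fast]=0 → fast++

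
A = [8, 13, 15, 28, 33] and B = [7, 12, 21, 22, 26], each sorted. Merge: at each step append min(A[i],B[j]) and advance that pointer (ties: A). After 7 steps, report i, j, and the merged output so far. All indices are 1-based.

[i=1,j=1] A[i]=8>B[j]=7 take 7 → j++
[i=1,j=2] A[i]=8<=B[j]=12 take 8 → i++
[i=2,j=2] A[i]=13>B[j]=12 take 12 → j++
[i=2,j=3] A[i]=13<=B[j]=21 take 13 → i++
[i=3,j=3] A[i]=15<=B[j]=21 take 15 → i++
[i=4,j=3] A[i]=28>B[j]=21 take 21 → j++
[i=4,j=4] A[i]=28>B[j]=22 take 22 → j++

i=4, j=5, merged so far=[7, 8, 12, 13, 15, 21, 22]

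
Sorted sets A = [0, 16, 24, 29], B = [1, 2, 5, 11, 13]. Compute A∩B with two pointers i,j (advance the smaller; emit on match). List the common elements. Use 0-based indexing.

[i=0,j=0] 0<1 → i++
[i=1,j=0] 16>1 → j++
[i=1,j=1] 16>2 → j++
[i=1,j=2] 16>5 → j++
[i=1,j=3] 16>11 → j++
[i=1,j=4] 16>13 → j++

intersection = []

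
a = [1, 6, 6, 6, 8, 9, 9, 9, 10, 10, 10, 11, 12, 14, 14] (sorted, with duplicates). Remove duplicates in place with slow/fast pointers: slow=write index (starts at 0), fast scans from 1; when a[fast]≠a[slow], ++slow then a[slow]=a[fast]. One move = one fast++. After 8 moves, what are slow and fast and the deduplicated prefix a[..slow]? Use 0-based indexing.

slow=4, fast=9, prefix=[1, 6, 8, 9, 10]

slow=0 fast=1: a[fast]=6≠a[slow]=1 write a[1]=6, slow++,fast++
slow=1 fast=2: a[fast]=6=a[slow] dup, fast++
slow=1 fast=3: a[fast]=6=a[slow] dup, fast++
slow=1 fast=4: a[fast]=8≠a[slow]=6 write a[2]=8, slow++,fast++
slow=2 fast=5: a[fast]=9≠a[slow]=8 write a[3]=9, slow++,fast++
slow=3 fast=6: a[fast]=9=a[slow] dup, fast++
slow=3 fast=7: a[fast]=9=a[slow] dup, fast++
slow=3 fast=8: a[fast]=10≠a[slow]=9 write a[4]=10, slow++,fast++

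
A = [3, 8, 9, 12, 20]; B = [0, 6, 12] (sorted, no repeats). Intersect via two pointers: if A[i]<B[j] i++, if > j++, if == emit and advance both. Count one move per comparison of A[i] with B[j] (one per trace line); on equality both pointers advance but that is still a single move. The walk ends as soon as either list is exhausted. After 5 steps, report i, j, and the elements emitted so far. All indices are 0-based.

[i=0,j=0] 3>0 → j++
[i=0,j=1] 3<6 → i++
[i=1,j=1] 8>6 → j++
[i=1,j=2] 8<12 → i++
[i=2,j=2] 9<12 → i++

i=3, j=2, emitted=[]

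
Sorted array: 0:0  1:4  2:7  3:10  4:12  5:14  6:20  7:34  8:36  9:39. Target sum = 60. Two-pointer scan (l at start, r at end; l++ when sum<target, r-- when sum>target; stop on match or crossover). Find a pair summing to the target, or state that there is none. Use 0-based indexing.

no pair

[0,9] 0+39=39 <60 → l++
[1,9] 4+39=43 <60 → l++
[2,9] 7+39=46 <60 → l++
[3,9] 10+39=49 <60 → l++
[4,9] 12+39=51 <60 → l++
[5,9] 14+39=53 <60 → l++
[6,9] 20+39=59 <60 → l++
[7,9] 34+39=73 >60 → r--
[7,8] 34+36=70 >60 → r--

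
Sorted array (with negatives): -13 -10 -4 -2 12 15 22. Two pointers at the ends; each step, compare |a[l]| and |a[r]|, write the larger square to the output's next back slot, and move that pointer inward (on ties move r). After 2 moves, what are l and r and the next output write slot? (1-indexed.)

l=1, r=5, next write slot=5

l=1 r=7: |-13|<=|22| out[7]=484, r--
l=1 r=6: |-13|<=|15| out[6]=225, r--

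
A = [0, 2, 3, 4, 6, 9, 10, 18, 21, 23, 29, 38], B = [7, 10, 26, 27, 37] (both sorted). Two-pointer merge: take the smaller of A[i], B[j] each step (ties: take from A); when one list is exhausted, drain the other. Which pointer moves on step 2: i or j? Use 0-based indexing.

i=0 j=0: A[i]=0<=B[j]=7 take 0, i++
i=1 j=0: A[i]=2<=B[j]=7 take 2, i++

i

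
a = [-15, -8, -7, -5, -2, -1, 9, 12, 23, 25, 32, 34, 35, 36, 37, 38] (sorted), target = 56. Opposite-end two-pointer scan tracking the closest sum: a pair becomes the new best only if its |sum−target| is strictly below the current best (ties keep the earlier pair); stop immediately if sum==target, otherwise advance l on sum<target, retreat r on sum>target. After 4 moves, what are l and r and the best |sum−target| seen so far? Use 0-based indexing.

l=4, r=15, best |Δ|=23

l=0 r=15: -15+38=23 d=33 *, l++
l=1 r=15: -8+38=30 d=26 *, l++
l=2 r=15: -7+38=31 d=25 *, l++
l=3 r=15: -5+38=33 d=23 *, l++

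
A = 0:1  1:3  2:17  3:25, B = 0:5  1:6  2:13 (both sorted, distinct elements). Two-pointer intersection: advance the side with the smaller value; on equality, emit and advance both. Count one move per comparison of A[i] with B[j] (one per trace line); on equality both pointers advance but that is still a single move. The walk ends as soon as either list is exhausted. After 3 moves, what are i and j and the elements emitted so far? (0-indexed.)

[i=0,j=0] 1<5 → i++
[i=1,j=0] 3<5 → i++
[i=2,j=0] 17>5 → j++

i=2, j=1, emitted=[]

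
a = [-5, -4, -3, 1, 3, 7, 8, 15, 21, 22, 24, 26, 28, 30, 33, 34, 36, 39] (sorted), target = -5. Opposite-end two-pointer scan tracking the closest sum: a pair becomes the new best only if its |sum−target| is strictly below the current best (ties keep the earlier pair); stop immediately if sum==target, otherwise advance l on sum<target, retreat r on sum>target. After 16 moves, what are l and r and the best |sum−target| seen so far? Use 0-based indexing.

l=1, r=2, best |Δ|=1

l=0 r=17: -5+39=34 d=39 *, r--
l=0 r=16: -5+36=31 d=36 *, r--
l=0 r=15: -5+34=29 d=34 *, r--
l=0 r=14: -5+33=28 d=33 *, r--
l=0 r=13: -5+30=25 d=30 *, r--
l=0 r=12: -5+28=23 d=28 *, r--
l=0 r=11: -5+26=21 d=26 *, r--
l=0 r=10: -5+24=19 d=24 *, r--
l=0 r=9: -5+22=17 d=22 *, r--
l=0 r=8: -5+21=16 d=21 *, r--
l=0 r=7: -5+15=10 d=15 *, r--
l=0 r=6: -5+8=3 d=8 *, r--
l=0 r=5: -5+7=2 d=7 *, r--
l=0 r=4: -5+3=-2 d=3 *, r--
l=0 r=3: -5+1=-4 d=1 *, r--
l=0 r=2: -5+-3=-8 d=3, l++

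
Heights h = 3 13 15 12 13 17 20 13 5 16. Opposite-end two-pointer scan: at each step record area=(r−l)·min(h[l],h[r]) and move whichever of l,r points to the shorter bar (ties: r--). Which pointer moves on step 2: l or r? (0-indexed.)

[0,9] min(3,16)*9=27 best=27 * → l++
[1,9] min(13,16)*8=104 best=104 * → l++

l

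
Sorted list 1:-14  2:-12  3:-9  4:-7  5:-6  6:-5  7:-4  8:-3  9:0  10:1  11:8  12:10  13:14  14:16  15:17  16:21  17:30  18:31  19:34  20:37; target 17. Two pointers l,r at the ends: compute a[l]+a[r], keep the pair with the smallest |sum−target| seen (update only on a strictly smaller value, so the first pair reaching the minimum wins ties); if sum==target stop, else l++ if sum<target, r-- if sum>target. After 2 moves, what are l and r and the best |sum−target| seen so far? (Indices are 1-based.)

[1,20] -14+37=23 d=6 * → r--
[1,19] -14+34=20 d=3 * → r--

l=1, r=18, best |Δ|=3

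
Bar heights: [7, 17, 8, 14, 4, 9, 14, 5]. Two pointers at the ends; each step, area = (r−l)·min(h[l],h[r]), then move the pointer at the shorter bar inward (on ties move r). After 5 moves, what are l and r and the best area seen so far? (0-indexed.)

l=1, r=3, best area=70

l=0 r=7: min(7,5)*7=35 best=35 *, r--
l=0 r=6: min(7,14)*6=42 best=42 *, l++
l=1 r=6: min(17,14)*5=70 best=70 *, r--
l=1 r=5: min(17,9)*4=36 best=70, r--
l=1 r=4: min(17,4)*3=12 best=70, r--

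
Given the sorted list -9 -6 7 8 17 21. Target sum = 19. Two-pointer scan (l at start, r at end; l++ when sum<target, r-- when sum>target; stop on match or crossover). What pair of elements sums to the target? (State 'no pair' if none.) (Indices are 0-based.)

l=0 r=5: -9+21=12 <19, l++
l=1 r=5: -6+21=15 <19, l++
l=2 r=5: 7+21=28 >19, r--
l=2 r=4: 7+17=24 >19, r--
l=2 r=3: 7+8=15 <19, l++

no pair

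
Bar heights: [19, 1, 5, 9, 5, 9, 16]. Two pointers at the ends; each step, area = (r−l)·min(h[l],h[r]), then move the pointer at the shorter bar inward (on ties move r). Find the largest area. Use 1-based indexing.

l=1 r=7: min(19,16)*6=96 best=96 *, r--
l=1 r=6: min(19,9)*5=45 best=96, r--
l=1 r=5: min(19,5)*4=20 best=96, r--
l=1 r=4: min(19,9)*3=27 best=96, r--
l=1 r=3: min(19,5)*2=10 best=96, r--
l=1 r=2: min(19,1)*1=1 best=96, r--

max area = 96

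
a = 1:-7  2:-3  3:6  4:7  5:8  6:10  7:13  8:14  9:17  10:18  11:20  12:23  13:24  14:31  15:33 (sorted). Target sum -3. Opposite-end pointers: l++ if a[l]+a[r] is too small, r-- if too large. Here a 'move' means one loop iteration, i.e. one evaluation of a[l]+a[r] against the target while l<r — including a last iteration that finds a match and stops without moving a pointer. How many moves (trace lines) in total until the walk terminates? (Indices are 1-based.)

l=1 r=15: -7+33=26 >-3, r--
l=1 r=14: -7+31=24 >-3, r--
l=1 r=13: -7+24=17 >-3, r--
l=1 r=12: -7+23=16 >-3, r--
l=1 r=11: -7+20=13 >-3, r--
l=1 r=10: -7+18=11 >-3, r--
l=1 r=9: -7+17=10 >-3, r--
l=1 r=8: -7+14=7 >-3, r--
l=1 r=7: -7+13=6 >-3, r--
l=1 r=6: -7+10=3 >-3, r--
l=1 r=5: -7+8=1 >-3, r--
l=1 r=4: -7+7=0 >-3, r--
l=1 r=3: -7+6=-1 >-3, r--
l=1 r=2: -7+-3=-10 <-3, l++

14 moves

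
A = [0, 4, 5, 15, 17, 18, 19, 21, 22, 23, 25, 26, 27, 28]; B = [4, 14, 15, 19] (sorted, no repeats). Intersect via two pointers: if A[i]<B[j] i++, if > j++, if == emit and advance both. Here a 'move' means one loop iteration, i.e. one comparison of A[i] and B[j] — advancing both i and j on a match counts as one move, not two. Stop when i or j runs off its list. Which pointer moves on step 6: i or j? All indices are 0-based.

i

[i=0,j=0] 0<4 → i++
[i=1,j=0] 4==4 emit → i++,j++
[i=2,j=1] 5<14 → i++
[i=3,j=1] 15>14 → j++
[i=3,j=2] 15==15 emit → i++,j++
[i=4,j=3] 17<19 → i++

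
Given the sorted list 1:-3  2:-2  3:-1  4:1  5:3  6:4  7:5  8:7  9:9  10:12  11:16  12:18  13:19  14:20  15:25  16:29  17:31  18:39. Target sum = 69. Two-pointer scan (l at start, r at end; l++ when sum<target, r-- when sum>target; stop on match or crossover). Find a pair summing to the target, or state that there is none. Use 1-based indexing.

l=1 r=18: -3+39=36 <69, l++
l=2 r=18: -2+39=37 <69, l++
l=3 r=18: -1+39=38 <69, l++
l=4 r=18: 1+39=40 <69, l++
l=5 r=18: 3+39=42 <69, l++
l=6 r=18: 4+39=43 <69, l++
l=7 r=18: 5+39=44 <69, l++
l=8 r=18: 7+39=46 <69, l++
l=9 r=18: 9+39=48 <69, l++
l=10 r=18: 12+39=51 <69, l++
l=11 r=18: 16+39=55 <69, l++
l=12 r=18: 18+39=57 <69, l++
l=13 r=18: 19+39=58 <69, l++
l=14 r=18: 20+39=59 <69, l++
l=15 r=18: 25+39=64 <69, l++
l=16 r=18: 29+39=68 <69, l++
l=17 r=18: 31+39=70 >69, r--

no pair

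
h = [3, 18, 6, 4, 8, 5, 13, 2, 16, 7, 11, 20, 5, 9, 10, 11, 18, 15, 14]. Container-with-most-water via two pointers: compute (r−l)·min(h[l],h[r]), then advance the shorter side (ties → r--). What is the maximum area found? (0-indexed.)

max area = 270

[0,18] min(3,14)*18=54 best=54 * → l++
[1,18] min(18,14)*17=238 best=238 * → r--
[1,17] min(18,15)*16=240 best=240 * → r--
[1,16] min(18,18)*15=270 best=270 * → r--
[1,15] min(18,11)*14=154 best=270 → r--
[1,14] min(18,10)*13=130 best=270 → r--
[1,13] min(18,9)*12=108 best=270 → r--
[1,12] min(18,5)*11=55 best=270 → r--
[1,11] min(18,20)*10=180 best=270 → l++
[2,11] min(6,20)*9=54 best=270 → l++
[3,11] min(4,20)*8=32 best=270 → l++
[4,11] min(8,20)*7=56 best=270 → l++
[5,11] min(5,20)*6=30 best=270 → l++
[6,11] min(13,20)*5=65 best=270 → l++
[7,11] min(2,20)*4=8 best=270 → l++
[8,11] min(16,20)*3=48 best=270 → l++
[9,11] min(7,20)*2=14 best=270 → l++
[10,11] min(11,20)*1=11 best=270 → l++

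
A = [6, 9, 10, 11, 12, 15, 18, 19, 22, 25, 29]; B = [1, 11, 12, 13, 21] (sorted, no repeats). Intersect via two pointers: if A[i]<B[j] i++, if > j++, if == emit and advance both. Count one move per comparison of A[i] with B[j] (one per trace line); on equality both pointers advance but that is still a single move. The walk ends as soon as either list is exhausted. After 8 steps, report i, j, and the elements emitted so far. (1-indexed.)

i=7, j=5, emitted=[11, 12]

i=1 j=1: 6>1, j++
i=1 j=2: 6<11, i++
i=2 j=2: 9<11, i++
i=3 j=2: 10<11, i++
i=4 j=2: 11==11 emit, i++,j++
i=5 j=3: 12==12 emit, i++,j++
i=6 j=4: 15>13, j++
i=6 j=5: 15<21, i++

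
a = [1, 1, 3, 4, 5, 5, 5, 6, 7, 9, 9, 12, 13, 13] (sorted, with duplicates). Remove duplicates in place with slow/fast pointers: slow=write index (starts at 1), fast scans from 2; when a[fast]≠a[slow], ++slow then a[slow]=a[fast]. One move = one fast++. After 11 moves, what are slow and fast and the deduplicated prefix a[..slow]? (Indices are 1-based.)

slow=1 fast=2: a[fast]=1=a[slow] dup, fast++
slow=1 fast=3: a[fast]=3≠a[slow]=1 write a[2]=3, slow++,fast++
slow=2 fast=4: a[fast]=4≠a[slow]=3 write a[3]=4, slow++,fast++
slow=3 fast=5: a[fast]=5≠a[slow]=4 write a[4]=5, slow++,fast++
slow=4 fast=6: a[fast]=5=a[slow] dup, fast++
slow=4 fast=7: a[fast]=5=a[slow] dup, fast++
slow=4 fast=8: a[fast]=6≠a[slow]=5 write a[5]=6, slow++,fast++
slow=5 fast=9: a[fast]=7≠a[slow]=6 write a[6]=7, slow++,fast++
slow=6 fast=10: a[fast]=9≠a[slow]=7 write a[7]=9, slow++,fast++
slow=7 fast=11: a[fast]=9=a[slow] dup, fast++
slow=7 fast=12: a[fast]=12≠a[slow]=9 write a[8]=12, slow++,fast++

slow=8, fast=13, prefix=[1, 3, 4, 5, 6, 7, 9, 12]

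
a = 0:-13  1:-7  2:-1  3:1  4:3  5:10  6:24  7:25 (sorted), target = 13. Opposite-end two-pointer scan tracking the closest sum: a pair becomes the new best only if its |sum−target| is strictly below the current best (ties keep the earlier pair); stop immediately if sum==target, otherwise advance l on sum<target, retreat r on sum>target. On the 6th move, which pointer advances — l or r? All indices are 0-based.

[0,7] -13+25=12 d=1 * → l++
[1,7] -7+25=18 d=5 → r--
[1,6] -7+24=17 d=4 → r--
[1,5] -7+10=3 d=10 → l++
[2,5] -1+10=9 d=4 → l++
[3,5] 1+10=11 d=2 → l++

l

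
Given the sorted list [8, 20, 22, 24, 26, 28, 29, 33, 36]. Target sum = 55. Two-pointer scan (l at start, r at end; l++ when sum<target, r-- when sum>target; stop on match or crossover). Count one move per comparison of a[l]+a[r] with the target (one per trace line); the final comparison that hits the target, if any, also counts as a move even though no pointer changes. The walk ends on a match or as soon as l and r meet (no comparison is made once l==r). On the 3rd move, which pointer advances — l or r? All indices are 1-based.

[1,9] 8+36=44 <55 → l++
[2,9] 20+36=56 >55 → r--
[2,8] 20+33=53 <55 → l++

l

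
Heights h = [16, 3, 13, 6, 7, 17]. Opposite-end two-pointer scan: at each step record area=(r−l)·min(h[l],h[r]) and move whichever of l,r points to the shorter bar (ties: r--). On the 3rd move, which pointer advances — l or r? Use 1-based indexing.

l=1 r=6: min(16,17)*5=80 best=80 *, l++
l=2 r=6: min(3,17)*4=12 best=80, l++
l=3 r=6: min(13,17)*3=39 best=80, l++

l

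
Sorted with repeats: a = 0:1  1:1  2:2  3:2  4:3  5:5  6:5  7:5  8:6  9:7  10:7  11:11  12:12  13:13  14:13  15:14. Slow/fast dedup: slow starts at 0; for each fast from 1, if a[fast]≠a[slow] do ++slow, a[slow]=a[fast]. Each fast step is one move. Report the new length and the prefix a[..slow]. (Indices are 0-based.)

slow=0 fast=1: a[fast]=1=a[slow] dup, fast++
slow=0 fast=2: a[fast]=2≠a[slow]=1 write a[1]=2, slow++,fast++
slow=1 fast=3: a[fast]=2=a[slow] dup, fast++
slow=1 fast=4: a[fast]=3≠a[slow]=2 write a[2]=3, slow++,fast++
slow=2 fast=5: a[fast]=5≠a[slow]=3 write a[3]=5, slow++,fast++
slow=3 fast=6: a[fast]=5=a[slow] dup, fast++
slow=3 fast=7: a[fast]=5=a[slow] dup, fast++
slow=3 fast=8: a[fast]=6≠a[slow]=5 write a[4]=6, slow++,fast++
slow=4 fast=9: a[fast]=7≠a[slow]=6 write a[5]=7, slow++,fast++
slow=5 fast=10: a[fast]=7=a[slow] dup, fast++
slow=5 fast=11: a[fast]=11≠a[slow]=7 write a[6]=11, slow++,fast++
slow=6 fast=12: a[fast]=12≠a[slow]=11 write a[7]=12, slow++,fast++
slow=7 fast=13: a[fast]=13≠a[slow]=12 write a[8]=13, slow++,fast++
slow=8 fast=14: a[fast]=13=a[slow] dup, fast++
slow=8 fast=15: a[fast]=14≠a[slow]=13 write a[9]=14, slow++,fast++

length 10; prefix = [1, 2, 3, 5, 6, 7, 11, 12, 13, 14]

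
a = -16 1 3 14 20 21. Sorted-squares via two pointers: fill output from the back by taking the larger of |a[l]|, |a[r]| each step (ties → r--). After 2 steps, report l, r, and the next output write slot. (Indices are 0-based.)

l=0, r=3, next write slot=3

l=0 r=5: |-16|<=|21| out[5]=441, r--
l=0 r=4: |-16|<=|20| out[4]=400, r--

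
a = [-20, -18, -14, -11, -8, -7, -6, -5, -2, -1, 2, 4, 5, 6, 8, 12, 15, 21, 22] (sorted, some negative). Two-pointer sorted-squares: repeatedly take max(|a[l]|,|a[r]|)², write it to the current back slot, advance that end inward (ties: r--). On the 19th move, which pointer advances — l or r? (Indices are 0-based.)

r

l=0 r=18: |-20|<=|22| out[18]=484, r--
l=0 r=17: |-20|<=|21| out[17]=441, r--
l=0 r=16: |-20|>|15| out[16]=400, l++
l=1 r=16: |-18|>|15| out[15]=324, l++
l=2 r=16: |-14|<=|15| out[14]=225, r--
l=2 r=15: |-14|>|12| out[13]=196, l++
l=3 r=15: |-11|<=|12| out[12]=144, r--
l=3 r=14: |-11|>|8| out[11]=121, l++
l=4 r=14: |-8|<=|8| out[10]=64, r--
l=4 r=13: |-8|>|6| out[9]=64, l++
l=5 r=13: |-7|>|6| out[8]=49, l++
l=6 r=13: |-6|<=|6| out[7]=36, r--
l=6 r=12: |-6|>|5| out[6]=36, l++
l=7 r=12: |-5|<=|5| out[5]=25, r--
l=7 r=11: |-5|>|4| out[4]=25, l++
l=8 r=11: |-2|<=|4| out[3]=16, r--
l=8 r=10: |-2|<=|2| out[2]=4, r--
l=8 r=9: |-2|>|-1| out[1]=4, l++
l=9 r=9: |-1|<=|-1| out[0]=1, r--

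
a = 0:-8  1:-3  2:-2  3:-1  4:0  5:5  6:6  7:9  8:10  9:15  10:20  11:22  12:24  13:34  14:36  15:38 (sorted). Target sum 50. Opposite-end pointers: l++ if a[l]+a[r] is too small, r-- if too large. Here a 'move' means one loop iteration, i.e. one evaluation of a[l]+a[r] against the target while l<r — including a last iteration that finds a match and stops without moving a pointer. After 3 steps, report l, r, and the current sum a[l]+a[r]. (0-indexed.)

l=3, r=15, sum=37

l=0 r=15: -8+38=30 <50, l++
l=1 r=15: -3+38=35 <50, l++
l=2 r=15: -2+38=36 <50, l++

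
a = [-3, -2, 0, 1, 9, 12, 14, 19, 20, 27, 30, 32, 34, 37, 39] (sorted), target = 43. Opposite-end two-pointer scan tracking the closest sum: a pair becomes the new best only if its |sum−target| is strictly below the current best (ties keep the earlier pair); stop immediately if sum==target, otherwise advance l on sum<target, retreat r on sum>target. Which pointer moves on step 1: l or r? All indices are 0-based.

l=0 r=14: -3+39=36 d=7 *, l++

l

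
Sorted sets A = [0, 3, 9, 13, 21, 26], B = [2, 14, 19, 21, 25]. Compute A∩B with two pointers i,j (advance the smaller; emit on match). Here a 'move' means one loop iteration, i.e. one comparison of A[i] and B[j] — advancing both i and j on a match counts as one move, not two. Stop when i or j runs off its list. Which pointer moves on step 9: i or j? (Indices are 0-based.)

j

i=0 j=0: 0<2, i++
i=1 j=0: 3>2, j++
i=1 j=1: 3<14, i++
i=2 j=1: 9<14, i++
i=3 j=1: 13<14, i++
i=4 j=1: 21>14, j++
i=4 j=2: 21>19, j++
i=4 j=3: 21==21 emit, i++,j++
i=5 j=4: 26>25, j++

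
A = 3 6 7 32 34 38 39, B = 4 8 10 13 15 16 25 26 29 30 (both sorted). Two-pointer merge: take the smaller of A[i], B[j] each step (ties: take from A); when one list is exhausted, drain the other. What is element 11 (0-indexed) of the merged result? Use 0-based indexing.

[i=0,j=0] A[i]=3<=B[j]=4 take 3 → i++
[i=1,j=0] A[i]=6>B[j]=4 take 4 → j++
[i=1,j=1] A[i]=6<=B[j]=8 take 6 → i++
[i=2,j=1] A[i]=7<=B[j]=8 take 7 → i++
[i=3,j=1] A[i]=32>B[j]=8 take 8 → j++
[i=3,j=2] A[i]=32>B[j]=10 take 10 → j++
[i=3,j=3] A[i]=32>B[j]=13 take 13 → j++
[i=3,j=4] A[i]=32>B[j]=15 take 15 → j++
[i=3,j=5] A[i]=32>B[j]=16 take 16 → j++
[i=3,j=6] A[i]=32>B[j]=25 take 25 → j++
[i=3,j=7] A[i]=32>B[j]=26 take 26 → j++
[i=3,j=8] A[i]=32>B[j]=29 take 29 → j++
[i=3,j=9] A[i]=32>B[j]=30 take 30 → j++
[i=3,j=10] B done, take A[i]=32 → i++
[i=4,j=10] B done, take A[i]=34 → i++
[i=5,j=10] B done, take A[i]=38 → i++
[i=6,j=10] B done, take A[i]=39 → i++

merged[11] = 29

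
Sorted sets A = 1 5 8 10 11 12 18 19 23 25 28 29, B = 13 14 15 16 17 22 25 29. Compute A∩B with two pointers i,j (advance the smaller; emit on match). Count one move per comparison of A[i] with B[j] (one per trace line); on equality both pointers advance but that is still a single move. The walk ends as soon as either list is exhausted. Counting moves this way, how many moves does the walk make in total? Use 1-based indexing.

18 moves

[i=1,j=1] 1<13 → i++
[i=2,j=1] 5<13 → i++
[i=3,j=1] 8<13 → i++
[i=4,j=1] 10<13 → i++
[i=5,j=1] 11<13 → i++
[i=6,j=1] 12<13 → i++
[i=7,j=1] 18>13 → j++
[i=7,j=2] 18>14 → j++
[i=7,j=3] 18>15 → j++
[i=7,j=4] 18>16 → j++
[i=7,j=5] 18>17 → j++
[i=7,j=6] 18<22 → i++
[i=8,j=6] 19<22 → i++
[i=9,j=6] 23>22 → j++
[i=9,j=7] 23<25 → i++
[i=10,j=7] 25==25 emit → i++,j++
[i=11,j=8] 28<29 → i++
[i=12,j=8] 29==29 emit → i++,j++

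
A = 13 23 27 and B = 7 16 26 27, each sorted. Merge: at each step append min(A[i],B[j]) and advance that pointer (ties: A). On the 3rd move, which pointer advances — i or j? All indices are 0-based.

i=0 j=0: A[i]=13>B[j]=7 take 7, j++
i=0 j=1: A[i]=13<=B[j]=16 take 13, i++
i=1 j=1: A[i]=23>B[j]=16 take 16, j++

j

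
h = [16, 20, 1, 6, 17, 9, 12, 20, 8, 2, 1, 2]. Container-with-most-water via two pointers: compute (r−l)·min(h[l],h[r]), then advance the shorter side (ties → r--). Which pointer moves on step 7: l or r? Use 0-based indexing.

l=0 r=11: min(16,2)*11=22 best=22 *, r--
l=0 r=10: min(16,1)*10=10 best=22, r--
l=0 r=9: min(16,2)*9=18 best=22, r--
l=0 r=8: min(16,8)*8=64 best=64 *, r--
l=0 r=7: min(16,20)*7=112 best=112 *, l++
l=1 r=7: min(20,20)*6=120 best=120 *, r--
l=1 r=6: min(20,12)*5=60 best=120, r--

r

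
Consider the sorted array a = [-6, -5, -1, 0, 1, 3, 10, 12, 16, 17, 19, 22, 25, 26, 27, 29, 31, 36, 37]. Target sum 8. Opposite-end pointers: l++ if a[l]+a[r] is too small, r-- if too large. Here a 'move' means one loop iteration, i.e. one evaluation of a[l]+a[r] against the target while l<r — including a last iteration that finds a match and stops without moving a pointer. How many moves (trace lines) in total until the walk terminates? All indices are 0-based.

18 moves

l=0 r=18: -6+37=31 >8, r--
l=0 r=17: -6+36=30 >8, r--
l=0 r=16: -6+31=25 >8, r--
l=0 r=15: -6+29=23 >8, r--
l=0 r=14: -6+27=21 >8, r--
l=0 r=13: -6+26=20 >8, r--
l=0 r=12: -6+25=19 >8, r--
l=0 r=11: -6+22=16 >8, r--
l=0 r=10: -6+19=13 >8, r--
l=0 r=9: -6+17=11 >8, r--
l=0 r=8: -6+16=10 >8, r--
l=0 r=7: -6+12=6 <8, l++
l=1 r=7: -5+12=7 <8, l++
l=2 r=7: -1+12=11 >8, r--
l=2 r=6: -1+10=9 >8, r--
l=2 r=5: -1+3=2 <8, l++
l=3 r=5: 0+3=3 <8, l++
l=4 r=5: 1+3=4 <8, l++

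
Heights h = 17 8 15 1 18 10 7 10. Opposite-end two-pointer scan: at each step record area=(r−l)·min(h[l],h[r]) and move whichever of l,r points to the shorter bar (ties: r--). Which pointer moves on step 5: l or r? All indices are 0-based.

[0,7] min(17,10)*7=70 best=70 * → r--
[0,6] min(17,7)*6=42 best=70 → r--
[0,5] min(17,10)*5=50 best=70 → r--
[0,4] min(17,18)*4=68 best=70 → l++
[1,4] min(8,18)*3=24 best=70 → l++

l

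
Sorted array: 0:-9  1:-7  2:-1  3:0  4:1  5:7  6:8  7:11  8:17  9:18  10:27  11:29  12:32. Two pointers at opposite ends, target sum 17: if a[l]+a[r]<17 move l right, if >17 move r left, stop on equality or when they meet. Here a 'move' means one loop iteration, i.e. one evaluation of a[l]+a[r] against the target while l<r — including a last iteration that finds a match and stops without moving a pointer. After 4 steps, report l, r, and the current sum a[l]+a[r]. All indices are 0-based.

l=1, r=9, sum=11

l=0 r=12: -9+32=23 >17, r--
l=0 r=11: -9+29=20 >17, r--
l=0 r=10: -9+27=18 >17, r--
l=0 r=9: -9+18=9 <17, l++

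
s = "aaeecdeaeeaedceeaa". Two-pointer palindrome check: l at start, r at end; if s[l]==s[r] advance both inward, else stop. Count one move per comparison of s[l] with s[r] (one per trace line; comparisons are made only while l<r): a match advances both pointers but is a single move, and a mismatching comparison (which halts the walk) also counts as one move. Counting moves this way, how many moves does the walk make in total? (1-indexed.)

[1,18] 'a'=='a' → l++,r--
[2,17] 'a'=='a' → l++,r--
[3,16] 'e'=='e' → l++,r--
[4,15] 'e'=='e' → l++,r--
[5,14] 'c'=='c' → l++,r--
[6,13] 'd'=='d' → l++,r--
[7,12] 'e'=='e' → l++,r--
[8,11] 'a'=='a' → l++,r--
[9,10] 'e'=='e' → l++,r--

9 moves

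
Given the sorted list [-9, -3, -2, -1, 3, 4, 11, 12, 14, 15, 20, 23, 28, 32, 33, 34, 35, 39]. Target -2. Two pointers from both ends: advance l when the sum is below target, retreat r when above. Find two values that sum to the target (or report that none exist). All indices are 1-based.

no pair

l=1 r=18: -9+39=30 >-2, r--
l=1 r=17: -9+35=26 >-2, r--
l=1 r=16: -9+34=25 >-2, r--
l=1 r=15: -9+33=24 >-2, r--
l=1 r=14: -9+32=23 >-2, r--
l=1 r=13: -9+28=19 >-2, r--
l=1 r=12: -9+23=14 >-2, r--
l=1 r=11: -9+20=11 >-2, r--
l=1 r=10: -9+15=6 >-2, r--
l=1 r=9: -9+14=5 >-2, r--
l=1 r=8: -9+12=3 >-2, r--
l=1 r=7: -9+11=2 >-2, r--
l=1 r=6: -9+4=-5 <-2, l++
l=2 r=6: -3+4=1 >-2, r--
l=2 r=5: -3+3=0 >-2, r--
l=2 r=4: -3+-1=-4 <-2, l++
l=3 r=4: -2+-1=-3 <-2, l++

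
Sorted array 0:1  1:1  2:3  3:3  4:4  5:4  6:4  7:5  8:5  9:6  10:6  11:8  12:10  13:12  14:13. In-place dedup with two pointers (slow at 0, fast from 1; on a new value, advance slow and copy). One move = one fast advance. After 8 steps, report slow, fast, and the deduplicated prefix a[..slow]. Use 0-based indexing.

slow=3, fast=9, prefix=[1, 3, 4, 5]

slow=0 fast=1: a[fast]=1=a[slow] dup, fast++
slow=0 fast=2: a[fast]=3≠a[slow]=1 write a[1]=3, slow++,fast++
slow=1 fast=3: a[fast]=3=a[slow] dup, fast++
slow=1 fast=4: a[fast]=4≠a[slow]=3 write a[2]=4, slow++,fast++
slow=2 fast=5: a[fast]=4=a[slow] dup, fast++
slow=2 fast=6: a[fast]=4=a[slow] dup, fast++
slow=2 fast=7: a[fast]=5≠a[slow]=4 write a[3]=5, slow++,fast++
slow=3 fast=8: a[fast]=5=a[slow] dup, fast++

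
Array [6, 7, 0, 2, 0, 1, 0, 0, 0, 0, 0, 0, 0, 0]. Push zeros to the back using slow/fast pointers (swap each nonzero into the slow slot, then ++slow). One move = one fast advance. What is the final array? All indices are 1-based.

[6, 7, 2, 1, 0, 0, 0, 0, 0, 0, 0, 0, 0, 0]

slow=1 fast=1: a[fast]=6≠0 swap→a[1]=6, slow++,fast++
slow=2 fast=2: a[fast]=7≠0 swap→a[2]=7, slow++,fast++
slow=3 fast=3: a[fast]=0, fast++
slow=3 fast=4: a[fast]=2≠0 swap→a[3]=2, slow++,fast++
slow=4 fast=5: a[fast]=0, fast++
slow=4 fast=6: a[fast]=1≠0 swap→a[4]=1, slow++,fast++
slow=5 fast=7: a[fast]=0, fast++
slow=5 fast=8: a[fast]=0, fast++
slow=5 fast=9: a[fast]=0, fast++
slow=5 fast=10: a[fast]=0, fast++
slow=5 fast=11: a[fast]=0, fast++
slow=5 fast=12: a[fast]=0, fast++
slow=5 fast=13: a[fast]=0, fast++
slow=5 fast=14: a[fast]=0, fast++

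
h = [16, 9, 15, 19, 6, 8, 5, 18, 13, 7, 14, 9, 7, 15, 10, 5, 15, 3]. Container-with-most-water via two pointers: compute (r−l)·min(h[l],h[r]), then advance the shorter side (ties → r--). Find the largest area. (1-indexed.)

max area = 240

[1,18] min(16,3)*17=51 best=51 * → r--
[1,17] min(16,15)*16=240 best=240 * → r--
[1,16] min(16,5)*15=75 best=240 → r--
[1,15] min(16,10)*14=140 best=240 → r--
[1,14] min(16,15)*13=195 best=240 → r--
[1,13] min(16,7)*12=84 best=240 → r--
[1,12] min(16,9)*11=99 best=240 → r--
[1,11] min(16,14)*10=140 best=240 → r--
[1,10] min(16,7)*9=63 best=240 → r--
[1,9] min(16,13)*8=104 best=240 → r--
[1,8] min(16,18)*7=112 best=240 → l++
[2,8] min(9,18)*6=54 best=240 → l++
[3,8] min(15,18)*5=75 best=240 → l++
[4,8] min(19,18)*4=72 best=240 → r--
[4,7] min(19,5)*3=15 best=240 → r--
[4,6] min(19,8)*2=16 best=240 → r--
[4,5] min(19,6)*1=6 best=240 → r--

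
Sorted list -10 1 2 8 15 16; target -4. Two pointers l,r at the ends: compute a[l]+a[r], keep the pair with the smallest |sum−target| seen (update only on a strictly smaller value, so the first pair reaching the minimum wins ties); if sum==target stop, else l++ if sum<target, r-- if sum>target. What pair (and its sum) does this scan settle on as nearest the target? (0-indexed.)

[0,5] -10+16=6 d=10 * → r--
[0,4] -10+15=5 d=9 * → r--
[0,3] -10+8=-2 d=2 * → r--
[0,2] -10+2=-8 d=4 → l++
[1,2] 1+2=3 d=7 → r--

pair (-10, 8) with sum -2 (|Δ|=2)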